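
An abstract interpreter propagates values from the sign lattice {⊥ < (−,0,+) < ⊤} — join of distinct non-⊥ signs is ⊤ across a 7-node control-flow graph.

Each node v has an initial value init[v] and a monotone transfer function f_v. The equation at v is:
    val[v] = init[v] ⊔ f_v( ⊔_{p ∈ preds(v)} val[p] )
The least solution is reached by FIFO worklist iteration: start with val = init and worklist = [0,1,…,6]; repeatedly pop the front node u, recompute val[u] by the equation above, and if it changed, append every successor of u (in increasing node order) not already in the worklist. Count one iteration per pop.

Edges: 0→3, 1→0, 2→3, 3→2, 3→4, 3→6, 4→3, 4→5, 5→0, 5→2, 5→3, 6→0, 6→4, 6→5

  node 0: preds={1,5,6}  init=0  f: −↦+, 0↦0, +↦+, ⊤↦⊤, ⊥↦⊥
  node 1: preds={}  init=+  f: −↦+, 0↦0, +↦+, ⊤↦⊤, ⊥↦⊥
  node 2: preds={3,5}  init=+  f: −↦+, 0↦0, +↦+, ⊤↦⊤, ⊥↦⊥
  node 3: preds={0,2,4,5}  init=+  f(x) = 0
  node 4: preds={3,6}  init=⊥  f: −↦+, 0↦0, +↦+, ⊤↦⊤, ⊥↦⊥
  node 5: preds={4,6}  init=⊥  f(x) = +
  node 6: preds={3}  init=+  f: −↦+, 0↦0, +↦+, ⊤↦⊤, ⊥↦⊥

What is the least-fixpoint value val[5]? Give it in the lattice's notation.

+

Iteration log — 12 steps:
  step 1. node 0  ⊔preds=+  new=⊤  old=0  +wl: 
  step 2. node 1  ⊔preds=⊥  new=+  stable
  step 3. node 2  ⊔preds=+  new=+  stable
  step 4. node 3  ⊔preds=⊤  new=⊤  old=+  +wl: 2
  step 5. node 4  ⊔preds=⊤  new=⊤  old=⊥  +wl: 3
  step 6. node 5  ⊔preds=⊤  new=+  old=⊥  +wl: 0
  step 7. node 6  ⊔preds=⊤  new=⊤  old=+  +wl: 4,5
  step 8. node 2  ⊔preds=⊤  new=⊤  old=+  +wl: 
  step 9. node 3  ⊔preds=⊤  new=⊤  stable
  step 10. node 0  ⊔preds=⊤  new=⊤  stable
  step 11. node 4  ⊔preds=⊤  new=⊤  stable
  step 12. node 5  ⊔preds=⊤  new=+  stable

Least fixpoint reached:
  node 0: ⊤
  node 1: +
  node 2: ⊤
  node 3: ⊤
  node 4: ⊤
  node 5: +
  node 6: ⊤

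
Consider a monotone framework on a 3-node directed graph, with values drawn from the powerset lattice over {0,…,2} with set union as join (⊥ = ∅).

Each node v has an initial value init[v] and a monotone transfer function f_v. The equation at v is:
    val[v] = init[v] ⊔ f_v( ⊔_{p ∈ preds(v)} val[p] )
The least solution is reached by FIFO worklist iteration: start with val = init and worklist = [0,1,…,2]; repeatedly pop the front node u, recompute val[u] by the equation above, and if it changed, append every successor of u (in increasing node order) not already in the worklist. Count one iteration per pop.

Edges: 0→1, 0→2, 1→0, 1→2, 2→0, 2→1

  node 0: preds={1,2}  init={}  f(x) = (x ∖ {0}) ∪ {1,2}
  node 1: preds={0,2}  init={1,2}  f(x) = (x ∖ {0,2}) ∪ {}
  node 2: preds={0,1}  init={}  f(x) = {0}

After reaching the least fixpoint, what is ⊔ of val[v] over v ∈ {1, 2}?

{0,1,2}

Trace (5 dequeues):
  [1] u=0 | in {1,2} | out {1,2} | prev {} | push {}
  [2] u=1 | in {1,2} | out {1,2} | ==
  [3] u=2 | in {1,2} | out {0} | prev {} | push {0,1}
  [4] u=0 | in {0,1,2} | out {1,2} | ==
  [5] u=1 | in {0,1,2} | out {1,2} | ==

Converged values:
  [0] {1,2}
  [1] {1,2}
  [2] {0}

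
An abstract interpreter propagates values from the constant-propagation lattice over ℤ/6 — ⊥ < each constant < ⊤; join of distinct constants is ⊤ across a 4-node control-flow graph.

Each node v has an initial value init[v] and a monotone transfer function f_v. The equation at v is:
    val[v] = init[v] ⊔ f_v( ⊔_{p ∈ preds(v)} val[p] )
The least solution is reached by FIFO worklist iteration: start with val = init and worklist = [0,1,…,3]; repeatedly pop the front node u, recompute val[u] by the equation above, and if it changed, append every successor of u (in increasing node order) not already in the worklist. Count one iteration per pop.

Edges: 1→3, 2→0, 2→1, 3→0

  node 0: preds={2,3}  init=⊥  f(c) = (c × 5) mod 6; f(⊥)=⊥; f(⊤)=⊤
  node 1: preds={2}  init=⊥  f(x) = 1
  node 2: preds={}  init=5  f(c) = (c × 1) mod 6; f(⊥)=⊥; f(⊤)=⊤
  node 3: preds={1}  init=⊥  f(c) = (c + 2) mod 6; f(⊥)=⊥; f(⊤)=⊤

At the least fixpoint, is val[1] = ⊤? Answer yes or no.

Worklist (5 pops):
  #1 pop 0: in=5 → 1 (was ⊥); enqueue []
  #2 pop 1: in=5 → 1 (was ⊥); enqueue []
  #3 pop 2: in=⊥ → 5 (no change)
  #4 pop 3: in=1 → 3 (was ⊥); enqueue [0]
  #5 pop 0: in=⊤ → ⊤ (was 1); enqueue []

Fixpoint:
  val[0] = ⊤
  val[1] = 1
  val[2] = 5
  val[3] = 3

no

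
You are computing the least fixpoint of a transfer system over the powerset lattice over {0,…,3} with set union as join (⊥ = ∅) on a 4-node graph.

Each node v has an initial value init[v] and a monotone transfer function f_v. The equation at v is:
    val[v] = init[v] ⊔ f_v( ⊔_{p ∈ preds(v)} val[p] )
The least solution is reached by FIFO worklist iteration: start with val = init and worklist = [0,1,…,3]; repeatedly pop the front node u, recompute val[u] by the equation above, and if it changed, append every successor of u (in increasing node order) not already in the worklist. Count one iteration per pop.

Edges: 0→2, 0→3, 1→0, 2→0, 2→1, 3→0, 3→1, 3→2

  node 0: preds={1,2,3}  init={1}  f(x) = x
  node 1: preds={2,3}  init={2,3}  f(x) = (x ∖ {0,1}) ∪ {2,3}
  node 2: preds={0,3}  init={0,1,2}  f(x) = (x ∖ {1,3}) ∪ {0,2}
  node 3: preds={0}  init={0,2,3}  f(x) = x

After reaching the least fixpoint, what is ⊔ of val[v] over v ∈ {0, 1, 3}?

{0,1,2,3}

Trace (7 dequeues):
  [1] u=0 | in {0,1,2,3} | out {0,1,2,3} | prev {1} | push {}
  [2] u=1 | in {0,1,2,3} | out {2,3} | ==
  [3] u=2 | in {0,1,2,3} | out {0,1,2} | ==
  [4] u=3 | in {0,1,2,3} | out {0,1,2,3} | prev {0,2,3} | push {0,1,2}
  [5] u=0 | in {0,1,2,3} | out {0,1,2,3} | ==
  [6] u=1 | in {0,1,2,3} | out {2,3} | ==
  [7] u=2 | in {0,1,2,3} | out {0,1,2} | ==

Converged values:
  [0] {0,1,2,3}
  [1] {2,3}
  [2] {0,1,2}
  [3] {0,1,2,3}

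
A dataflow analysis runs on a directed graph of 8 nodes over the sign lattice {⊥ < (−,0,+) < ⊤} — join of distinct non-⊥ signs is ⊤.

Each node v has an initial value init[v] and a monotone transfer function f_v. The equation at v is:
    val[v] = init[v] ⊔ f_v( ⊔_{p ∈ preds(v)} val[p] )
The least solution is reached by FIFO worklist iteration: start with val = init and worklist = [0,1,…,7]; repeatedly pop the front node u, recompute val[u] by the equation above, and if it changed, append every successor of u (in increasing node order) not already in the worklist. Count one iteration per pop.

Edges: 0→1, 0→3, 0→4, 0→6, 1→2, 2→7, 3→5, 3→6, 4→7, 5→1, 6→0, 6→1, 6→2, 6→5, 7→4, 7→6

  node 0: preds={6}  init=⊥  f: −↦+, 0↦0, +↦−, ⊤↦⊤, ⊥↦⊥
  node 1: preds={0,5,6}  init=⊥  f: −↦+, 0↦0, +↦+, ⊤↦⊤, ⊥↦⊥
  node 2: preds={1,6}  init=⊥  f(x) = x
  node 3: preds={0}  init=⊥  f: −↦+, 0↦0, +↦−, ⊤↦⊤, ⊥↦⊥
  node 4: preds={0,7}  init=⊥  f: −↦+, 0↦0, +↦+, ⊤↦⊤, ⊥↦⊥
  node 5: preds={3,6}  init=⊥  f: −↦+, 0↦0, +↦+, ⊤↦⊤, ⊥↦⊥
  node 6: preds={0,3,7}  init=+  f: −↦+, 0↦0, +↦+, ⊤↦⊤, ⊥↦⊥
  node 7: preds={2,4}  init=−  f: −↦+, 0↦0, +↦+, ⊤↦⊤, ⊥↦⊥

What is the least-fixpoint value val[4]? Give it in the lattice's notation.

⊤

Iteration log — 19 steps:
  step 1. node 0  ⊔preds=+  new=−  old=⊥  +wl: 
  step 2. node 1  ⊔preds=⊤  new=⊤  old=⊥  +wl: 
  step 3. node 2  ⊔preds=⊤  new=⊤  old=⊥  +wl: 
  step 4. node 3  ⊔preds=−  new=+  old=⊥  +wl: 
  step 5. node 4  ⊔preds=−  new=+  old=⊥  +wl: 
  step 6. node 5  ⊔preds=+  new=+  old=⊥  +wl: 1
  step 7. node 6  ⊔preds=⊤  new=⊤  old=+  +wl: 0,2,5
  step 8. node 7  ⊔preds=⊤  new=⊤  old=−  +wl: 4,6
  step 9. node 1  ⊔preds=⊤  new=⊤  stable
  step 10. node 0  ⊔preds=⊤  new=⊤  old=−  +wl: 1,3
  step 11. node 2  ⊔preds=⊤  new=⊤  stable
  step 12. node 5  ⊔preds=⊤  new=⊤  old=+  +wl: 
  step 13. node 4  ⊔preds=⊤  new=⊤  old=+  +wl: 7
  step 14. node 6  ⊔preds=⊤  new=⊤  stable
  step 15. node 1  ⊔preds=⊤  new=⊤  stable
  step 16. node 3  ⊔preds=⊤  new=⊤  old=+  +wl: 5,6
  step 17. node 7  ⊔preds=⊤  new=⊤  stable
  step 18. node 5  ⊔preds=⊤  new=⊤  stable
  step 19. node 6  ⊔preds=⊤  new=⊤  stable

Least fixpoint reached:
  node 0: ⊤
  node 1: ⊤
  node 2: ⊤
  node 3: ⊤
  node 4: ⊤
  node 5: ⊤
  node 6: ⊤
  node 7: ⊤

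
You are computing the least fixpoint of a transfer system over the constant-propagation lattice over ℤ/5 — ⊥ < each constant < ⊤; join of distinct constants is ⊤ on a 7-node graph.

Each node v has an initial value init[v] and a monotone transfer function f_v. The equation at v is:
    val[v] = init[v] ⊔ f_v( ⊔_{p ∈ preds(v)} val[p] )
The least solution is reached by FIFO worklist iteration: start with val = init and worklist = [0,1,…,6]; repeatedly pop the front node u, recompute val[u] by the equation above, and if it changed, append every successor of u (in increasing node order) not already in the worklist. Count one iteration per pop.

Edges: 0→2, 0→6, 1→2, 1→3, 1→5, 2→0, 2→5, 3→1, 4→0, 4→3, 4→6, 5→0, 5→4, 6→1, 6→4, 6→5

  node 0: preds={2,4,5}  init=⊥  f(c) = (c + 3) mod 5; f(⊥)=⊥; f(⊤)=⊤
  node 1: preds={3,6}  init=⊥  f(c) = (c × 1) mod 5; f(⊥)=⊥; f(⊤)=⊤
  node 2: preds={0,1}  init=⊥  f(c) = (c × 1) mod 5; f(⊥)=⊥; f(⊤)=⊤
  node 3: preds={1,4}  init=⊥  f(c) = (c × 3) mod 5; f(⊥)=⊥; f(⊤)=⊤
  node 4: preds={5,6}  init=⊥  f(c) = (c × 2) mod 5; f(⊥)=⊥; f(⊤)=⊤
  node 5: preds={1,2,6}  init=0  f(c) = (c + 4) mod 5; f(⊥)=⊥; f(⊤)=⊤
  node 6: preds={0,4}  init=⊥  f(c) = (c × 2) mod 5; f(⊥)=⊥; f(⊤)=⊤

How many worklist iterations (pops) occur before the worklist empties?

18

Worklist (18 pops):
  #1 pop 0: in=0 → 3 (was ⊥); enqueue []
  #2 pop 1: in=⊥ → ⊥ (no change)
  #3 pop 2: in=3 → 3 (was ⊥); enqueue [0]
  #4 pop 3: in=⊥ → ⊥ (no change)
  #5 pop 4: in=0 → 0 (was ⊥); enqueue [3]
  #6 pop 5: in=3 → ⊤ (was 0); enqueue [4]
  #7 pop 6: in=⊤ → ⊤ (was ⊥); enqueue [1,5]
  #8 pop 0: in=⊤ → ⊤ (was 3); enqueue [2,6]
  #9 pop 3: in=0 → 0 (was ⊥); enqueue []
  #10 pop 4: in=⊤ → ⊤ (was 0); enqueue [0,3]
  #11 pop 1: in=⊤ → ⊤ (was ⊥); enqueue []
  #12 pop 5: in=⊤ → ⊤ (no change)
  #13 pop 2: in=⊤ → ⊤ (was 3); enqueue [5]
  #14 pop 6: in=⊤ → ⊤ (no change)
  #15 pop 0: in=⊤ → ⊤ (no change)
  #16 pop 3: in=⊤ → ⊤ (was 0); enqueue [1]
  #17 pop 5: in=⊤ → ⊤ (no change)
  #18 pop 1: in=⊤ → ⊤ (no change)

Fixpoint:
  val[0] = ⊤
  val[1] = ⊤
  val[2] = ⊤
  val[3] = ⊤
  val[4] = ⊤
  val[5] = ⊤
  val[6] = ⊤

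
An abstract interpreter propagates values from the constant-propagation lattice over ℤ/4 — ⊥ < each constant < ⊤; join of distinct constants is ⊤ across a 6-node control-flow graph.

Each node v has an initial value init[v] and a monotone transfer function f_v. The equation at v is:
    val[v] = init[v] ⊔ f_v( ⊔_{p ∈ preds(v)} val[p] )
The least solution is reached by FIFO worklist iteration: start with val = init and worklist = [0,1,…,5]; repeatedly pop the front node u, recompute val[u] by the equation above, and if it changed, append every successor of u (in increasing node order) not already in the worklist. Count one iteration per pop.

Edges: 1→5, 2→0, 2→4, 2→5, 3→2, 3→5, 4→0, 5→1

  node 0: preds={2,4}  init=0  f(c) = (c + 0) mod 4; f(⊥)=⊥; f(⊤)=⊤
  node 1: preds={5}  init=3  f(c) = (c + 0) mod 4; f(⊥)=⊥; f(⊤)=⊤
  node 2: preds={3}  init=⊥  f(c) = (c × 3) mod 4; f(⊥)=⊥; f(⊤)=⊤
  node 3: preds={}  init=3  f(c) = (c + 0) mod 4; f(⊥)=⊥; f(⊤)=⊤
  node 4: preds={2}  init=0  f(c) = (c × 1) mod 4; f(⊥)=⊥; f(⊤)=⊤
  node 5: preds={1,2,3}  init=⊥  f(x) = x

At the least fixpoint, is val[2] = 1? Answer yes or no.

Trace (9 dequeues):
  [1] u=0 | in 0 | out 0 | ==
  [2] u=1 | in ⊥ | out 3 | ==
  [3] u=2 | in 3 | out 1 | prev ⊥ | push {0}
  [4] u=3 | in ⊥ | out 3 | ==
  [5] u=4 | in 1 | out ⊤ | prev 0 | push {}
  [6] u=5 | in ⊤ | out ⊤ | prev ⊥ | push {1}
  [7] u=0 | in ⊤ | out ⊤ | prev 0 | push {}
  [8] u=1 | in ⊤ | out ⊤ | prev 3 | push {5}
  [9] u=5 | in ⊤ | out ⊤ | ==

Converged values:
  [0] ⊤
  [1] ⊤
  [2] 1
  [3] 3
  [4] ⊤
  [5] ⊤

yes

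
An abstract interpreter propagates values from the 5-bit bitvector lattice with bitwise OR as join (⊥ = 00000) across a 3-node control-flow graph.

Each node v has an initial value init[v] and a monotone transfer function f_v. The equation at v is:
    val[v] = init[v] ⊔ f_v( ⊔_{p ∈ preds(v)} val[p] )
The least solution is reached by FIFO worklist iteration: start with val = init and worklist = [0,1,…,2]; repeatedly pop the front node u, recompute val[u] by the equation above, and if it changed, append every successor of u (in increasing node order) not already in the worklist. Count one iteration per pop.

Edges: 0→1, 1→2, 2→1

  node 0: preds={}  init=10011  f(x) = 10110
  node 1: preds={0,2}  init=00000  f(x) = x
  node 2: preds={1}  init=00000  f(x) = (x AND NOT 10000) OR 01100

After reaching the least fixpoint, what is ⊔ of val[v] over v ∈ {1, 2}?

11111

Iteration log — 5 steps:
  step 1. node 0  ⊔preds=00000  new=10111  old=10011  +wl: 
  step 2. node 1  ⊔preds=10111  new=10111  old=00000  +wl: 
  step 3. node 2  ⊔preds=10111  new=01111  old=00000  +wl: 1
  step 4. node 1  ⊔preds=11111  new=11111  old=10111  +wl: 2
  step 5. node 2  ⊔preds=11111  new=01111  stable

Least fixpoint reached:
  node 0: 10111
  node 1: 11111
  node 2: 01111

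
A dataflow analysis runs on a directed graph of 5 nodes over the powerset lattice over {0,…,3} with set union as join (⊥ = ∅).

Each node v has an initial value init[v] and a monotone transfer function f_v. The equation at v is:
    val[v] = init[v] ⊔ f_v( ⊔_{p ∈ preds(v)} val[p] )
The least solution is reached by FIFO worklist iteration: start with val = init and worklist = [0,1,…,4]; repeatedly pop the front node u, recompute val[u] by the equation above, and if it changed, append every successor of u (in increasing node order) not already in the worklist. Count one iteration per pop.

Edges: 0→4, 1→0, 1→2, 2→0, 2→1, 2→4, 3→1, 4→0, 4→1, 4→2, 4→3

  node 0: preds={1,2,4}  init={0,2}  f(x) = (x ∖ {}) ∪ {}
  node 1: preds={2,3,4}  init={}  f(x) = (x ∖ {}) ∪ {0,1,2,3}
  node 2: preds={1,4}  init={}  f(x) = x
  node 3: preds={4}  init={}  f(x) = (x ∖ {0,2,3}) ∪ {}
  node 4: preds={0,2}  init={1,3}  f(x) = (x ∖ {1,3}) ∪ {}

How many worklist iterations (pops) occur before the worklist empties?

Trace (9 dequeues):
  [1] u=0 | in {1,3} | out {0,1,2,3} | prev {0,2} | push {}
  [2] u=1 | in {1,3} | out {0,1,2,3} | prev {} | push {0}
  [3] u=2 | in {0,1,2,3} | out {0,1,2,3} | prev {} | push {1}
  [4] u=3 | in {1,3} | out {1} | prev {} | push {}
  [5] u=4 | in {0,1,2,3} | out {0,1,2,3} | prev {1,3} | push {2,3}
  [6] u=0 | in {0,1,2,3} | out {0,1,2,3} | ==
  [7] u=1 | in {0,1,2,3} | out {0,1,2,3} | ==
  [8] u=2 | in {0,1,2,3} | out {0,1,2,3} | ==
  [9] u=3 | in {0,1,2,3} | out {1} | ==

Converged values:
  [0] {0,1,2,3}
  [1] {0,1,2,3}
  [2] {0,1,2,3}
  [3] {1}
  [4] {0,1,2,3}

9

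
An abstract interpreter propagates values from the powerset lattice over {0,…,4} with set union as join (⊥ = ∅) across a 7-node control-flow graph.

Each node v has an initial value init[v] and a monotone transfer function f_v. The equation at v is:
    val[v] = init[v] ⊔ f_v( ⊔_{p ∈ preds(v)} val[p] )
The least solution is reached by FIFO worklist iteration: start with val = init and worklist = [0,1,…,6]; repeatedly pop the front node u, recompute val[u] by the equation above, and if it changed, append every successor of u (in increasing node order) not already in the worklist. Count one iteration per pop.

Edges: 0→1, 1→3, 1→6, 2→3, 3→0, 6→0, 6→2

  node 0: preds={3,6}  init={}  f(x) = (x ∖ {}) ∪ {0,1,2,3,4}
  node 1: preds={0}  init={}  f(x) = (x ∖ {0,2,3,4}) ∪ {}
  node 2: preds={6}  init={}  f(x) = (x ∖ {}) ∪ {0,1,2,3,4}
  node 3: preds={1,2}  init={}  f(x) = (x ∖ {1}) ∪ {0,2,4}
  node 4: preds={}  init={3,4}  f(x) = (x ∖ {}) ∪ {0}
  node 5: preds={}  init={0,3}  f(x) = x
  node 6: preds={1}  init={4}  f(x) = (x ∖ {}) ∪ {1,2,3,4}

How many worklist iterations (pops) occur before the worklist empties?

Worklist (9 pops):
  #1 pop 0: in={4} → {0,1,2,3,4} (was {}); enqueue []
  #2 pop 1: in={0,1,2,3,4} → {1} (was {}); enqueue []
  #3 pop 2: in={4} → {0,1,2,3,4} (was {}); enqueue []
  #4 pop 3: in={0,1,2,3,4} → {0,2,3,4} (was {}); enqueue [0]
  #5 pop 4: in={} → {0,3,4} (was {3,4}); enqueue []
  #6 pop 5: in={} → {0,3} (no change)
  #7 pop 6: in={1} → {1,2,3,4} (was {4}); enqueue [2]
  #8 pop 0: in={0,1,2,3,4} → {0,1,2,3,4} (no change)
  #9 pop 2: in={1,2,3,4} → {0,1,2,3,4} (no change)

Fixpoint:
  val[0] = {0,1,2,3,4}
  val[1] = {1}
  val[2] = {0,1,2,3,4}
  val[3] = {0,2,3,4}
  val[4] = {0,3,4}
  val[5] = {0,3}
  val[6] = {1,2,3,4}

9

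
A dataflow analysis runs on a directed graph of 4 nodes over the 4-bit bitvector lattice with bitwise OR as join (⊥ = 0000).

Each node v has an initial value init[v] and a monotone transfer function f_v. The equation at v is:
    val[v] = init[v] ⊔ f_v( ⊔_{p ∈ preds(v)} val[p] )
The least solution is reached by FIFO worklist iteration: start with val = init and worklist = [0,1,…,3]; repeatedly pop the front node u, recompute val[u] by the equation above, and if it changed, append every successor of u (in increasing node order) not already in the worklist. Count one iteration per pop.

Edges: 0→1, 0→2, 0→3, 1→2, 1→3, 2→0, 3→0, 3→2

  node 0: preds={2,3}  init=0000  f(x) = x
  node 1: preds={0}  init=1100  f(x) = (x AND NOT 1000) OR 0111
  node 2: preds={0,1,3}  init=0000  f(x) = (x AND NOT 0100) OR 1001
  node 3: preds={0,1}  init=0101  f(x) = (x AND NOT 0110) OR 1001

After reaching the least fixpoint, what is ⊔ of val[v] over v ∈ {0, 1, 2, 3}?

1111

Worklist (8 pops):
  #1 pop 0: in=0101 → 0101 (was 0000); enqueue []
  #2 pop 1: in=0101 → 1111 (was 1100); enqueue []
  #3 pop 2: in=1111 → 1011 (was 0000); enqueue [0]
  #4 pop 3: in=1111 → 1101 (was 0101); enqueue [2]
  #5 pop 0: in=1111 → 1111 (was 0101); enqueue [1,3]
  #6 pop 2: in=1111 → 1011 (no change)
  #7 pop 1: in=1111 → 1111 (no change)
  #8 pop 3: in=1111 → 1101 (no change)

Fixpoint:
  val[0] = 1111
  val[1] = 1111
  val[2] = 1011
  val[3] = 1101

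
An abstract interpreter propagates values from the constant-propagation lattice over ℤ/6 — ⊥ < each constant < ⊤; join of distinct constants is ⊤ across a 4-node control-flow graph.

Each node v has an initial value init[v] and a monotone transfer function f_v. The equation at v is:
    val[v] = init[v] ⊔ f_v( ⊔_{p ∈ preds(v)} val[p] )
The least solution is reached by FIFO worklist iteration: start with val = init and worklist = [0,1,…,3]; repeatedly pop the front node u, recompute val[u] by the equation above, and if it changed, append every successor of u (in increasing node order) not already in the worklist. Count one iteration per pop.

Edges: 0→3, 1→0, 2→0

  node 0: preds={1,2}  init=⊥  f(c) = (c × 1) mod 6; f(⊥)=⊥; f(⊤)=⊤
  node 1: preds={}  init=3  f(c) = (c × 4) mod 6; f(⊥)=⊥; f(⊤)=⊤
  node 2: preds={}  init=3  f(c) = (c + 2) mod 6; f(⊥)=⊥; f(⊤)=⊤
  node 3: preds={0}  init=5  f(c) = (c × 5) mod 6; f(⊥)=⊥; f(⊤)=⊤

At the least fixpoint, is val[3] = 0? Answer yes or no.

Iteration log — 4 steps:
  step 1. node 0  ⊔preds=3  new=3  old=⊥  +wl: 
  step 2. node 1  ⊔preds=⊥  new=3  stable
  step 3. node 2  ⊔preds=⊥  new=3  stable
  step 4. node 3  ⊔preds=3  new=⊤  old=5  +wl: 

Least fixpoint reached:
  node 0: 3
  node 1: 3
  node 2: 3
  node 3: ⊤

no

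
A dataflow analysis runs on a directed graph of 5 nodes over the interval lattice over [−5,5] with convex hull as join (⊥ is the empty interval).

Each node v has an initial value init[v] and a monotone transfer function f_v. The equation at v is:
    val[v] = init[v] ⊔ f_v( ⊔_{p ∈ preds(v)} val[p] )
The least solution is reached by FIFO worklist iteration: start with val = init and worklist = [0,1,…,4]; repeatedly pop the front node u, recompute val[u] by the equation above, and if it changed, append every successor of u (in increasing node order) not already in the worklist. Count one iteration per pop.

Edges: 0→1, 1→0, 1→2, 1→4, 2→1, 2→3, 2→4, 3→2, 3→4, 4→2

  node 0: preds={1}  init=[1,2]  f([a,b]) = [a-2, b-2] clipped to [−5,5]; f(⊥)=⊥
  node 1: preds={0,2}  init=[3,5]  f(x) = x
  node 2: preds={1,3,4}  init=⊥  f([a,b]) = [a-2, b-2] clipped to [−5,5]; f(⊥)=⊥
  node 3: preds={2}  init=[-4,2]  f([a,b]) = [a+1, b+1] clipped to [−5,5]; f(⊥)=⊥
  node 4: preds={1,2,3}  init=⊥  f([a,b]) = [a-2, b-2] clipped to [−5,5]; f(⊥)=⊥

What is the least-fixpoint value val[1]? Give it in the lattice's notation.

Worklist (11 pops):
  #1 pop 0: in=[3,5] → [1,3] (was [1,2]); enqueue []
  #2 pop 1: in=[1,3] → [1,5] (was [3,5]); enqueue [0]
  #3 pop 2: in=[-4,5] → [-5,3] (was ⊥); enqueue [1]
  #4 pop 3: in=[-5,3] → [-4,4] (was [-4,2]); enqueue [2]
  #5 pop 4: in=[-5,5] → [-5,3] (was ⊥); enqueue []
  #6 pop 0: in=[1,5] → [-1,3] (was [1,3]); enqueue []
  #7 pop 1: in=[-5,3] → [-5,5] (was [1,5]); enqueue [0,4]
  #8 pop 2: in=[-5,5] → [-5,3] (no change)
  #9 pop 0: in=[-5,5] → [-5,3] (was [-1,3]); enqueue [1]
  #10 pop 4: in=[-5,5] → [-5,3] (no change)
  #11 pop 1: in=[-5,3] → [-5,5] (no change)

Fixpoint:
  val[0] = [-5,3]
  val[1] = [-5,5]
  val[2] = [-5,3]
  val[3] = [-4,4]
  val[4] = [-5,3]

[-5,5]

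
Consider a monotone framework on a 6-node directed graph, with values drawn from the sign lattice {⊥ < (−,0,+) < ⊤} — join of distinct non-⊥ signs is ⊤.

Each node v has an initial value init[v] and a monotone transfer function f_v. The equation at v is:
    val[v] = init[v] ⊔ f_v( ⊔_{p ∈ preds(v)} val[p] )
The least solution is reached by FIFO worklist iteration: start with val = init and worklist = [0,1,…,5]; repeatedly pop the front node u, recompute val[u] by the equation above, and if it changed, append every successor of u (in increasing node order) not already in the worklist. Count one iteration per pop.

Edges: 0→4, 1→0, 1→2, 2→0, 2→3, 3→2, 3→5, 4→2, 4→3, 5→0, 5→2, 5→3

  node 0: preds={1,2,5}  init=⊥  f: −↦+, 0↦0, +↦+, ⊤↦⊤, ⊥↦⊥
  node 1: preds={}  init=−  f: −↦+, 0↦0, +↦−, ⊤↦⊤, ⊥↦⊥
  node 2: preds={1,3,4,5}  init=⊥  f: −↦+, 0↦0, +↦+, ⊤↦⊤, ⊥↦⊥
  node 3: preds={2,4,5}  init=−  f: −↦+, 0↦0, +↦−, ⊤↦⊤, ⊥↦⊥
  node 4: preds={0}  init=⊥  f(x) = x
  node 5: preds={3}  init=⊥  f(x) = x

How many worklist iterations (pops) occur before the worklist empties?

Trace (16 dequeues):
  [1] u=0 | in − | out + | prev ⊥ | push {}
  [2] u=1 | in ⊥ | out − | ==
  [3] u=2 | in − | out + | prev ⊥ | push {0}
  [4] u=3 | in + | out − | ==
  [5] u=4 | in + | out + | prev ⊥ | push {2,3}
  [6] u=5 | in − | out − | prev ⊥ | push {}
  [7] u=0 | in ⊤ | out ⊤ | prev + | push {4}
  [8] u=2 | in ⊤ | out ⊤ | prev + | push {0}
  [9] u=3 | in ⊤ | out ⊤ | prev − | push {2,5}
  [10] u=4 | in ⊤ | out ⊤ | prev + | push {3}
  [11] u=0 | in ⊤ | out ⊤ | ==
  [12] u=2 | in ⊤ | out ⊤ | ==
  [13] u=5 | in ⊤ | out ⊤ | prev − | push {0,2}
  [14] u=3 | in ⊤ | out ⊤ | ==
  [15] u=0 | in ⊤ | out ⊤ | ==
  [16] u=2 | in ⊤ | out ⊤ | ==

Converged values:
  [0] ⊤
  [1] −
  [2] ⊤
  [3] ⊤
  [4] ⊤
  [5] ⊤

16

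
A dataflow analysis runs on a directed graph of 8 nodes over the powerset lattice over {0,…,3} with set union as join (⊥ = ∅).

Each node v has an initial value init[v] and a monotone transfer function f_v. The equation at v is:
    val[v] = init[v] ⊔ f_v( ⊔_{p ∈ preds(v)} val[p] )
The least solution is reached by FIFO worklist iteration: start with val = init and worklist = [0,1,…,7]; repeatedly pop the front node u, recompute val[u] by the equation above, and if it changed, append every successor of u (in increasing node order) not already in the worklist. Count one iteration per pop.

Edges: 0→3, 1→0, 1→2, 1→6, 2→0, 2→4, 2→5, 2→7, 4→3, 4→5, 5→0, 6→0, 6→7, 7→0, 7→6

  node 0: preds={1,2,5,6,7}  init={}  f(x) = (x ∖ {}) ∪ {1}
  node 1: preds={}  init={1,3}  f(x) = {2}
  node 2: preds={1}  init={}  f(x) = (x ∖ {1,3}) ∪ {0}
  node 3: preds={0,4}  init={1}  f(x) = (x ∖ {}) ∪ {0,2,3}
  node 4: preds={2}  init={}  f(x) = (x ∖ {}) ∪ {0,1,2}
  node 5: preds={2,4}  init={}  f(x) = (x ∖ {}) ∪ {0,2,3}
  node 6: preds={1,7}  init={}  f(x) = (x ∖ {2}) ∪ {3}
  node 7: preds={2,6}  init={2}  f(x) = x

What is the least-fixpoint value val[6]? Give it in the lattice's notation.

Iteration log — 13 steps:
  step 1. node 0  ⊔preds={1,2,3}  new={1,2,3}  old={}  +wl: 
  step 2. node 1  ⊔preds={}  new={1,2,3}  old={1,3}  +wl: 0
  step 3. node 2  ⊔preds={1,2,3}  new={0,2}  old={}  +wl: 
  step 4. node 3  ⊔preds={1,2,3}  new={0,1,2,3}  old={1}  +wl: 
  step 5. node 4  ⊔preds={0,2}  new={0,1,2}  old={}  +wl: 3
  step 6. node 5  ⊔preds={0,1,2}  new={0,1,2,3}  old={}  +wl: 
  step 7. node 6  ⊔preds={1,2,3}  new={1,3}  old={}  +wl: 
  step 8. node 7  ⊔preds={0,1,2,3}  new={0,1,2,3}  old={2}  +wl: 6
  step 9. node 0  ⊔preds={0,1,2,3}  new={0,1,2,3}  old={1,2,3}  +wl: 
  step 10. node 3  ⊔preds={0,1,2,3}  new={0,1,2,3}  stable
  step 11. node 6  ⊔preds={0,1,2,3}  new={0,1,3}  old={1,3}  +wl: 0,7
  step 12. node 0  ⊔preds={0,1,2,3}  new={0,1,2,3}  stable
  step 13. node 7  ⊔preds={0,1,2,3}  new={0,1,2,3}  stable

Least fixpoint reached:
  node 0: {0,1,2,3}
  node 1: {1,2,3}
  node 2: {0,2}
  node 3: {0,1,2,3}
  node 4: {0,1,2}
  node 5: {0,1,2,3}
  node 6: {0,1,3}
  node 7: {0,1,2,3}

{0,1,3}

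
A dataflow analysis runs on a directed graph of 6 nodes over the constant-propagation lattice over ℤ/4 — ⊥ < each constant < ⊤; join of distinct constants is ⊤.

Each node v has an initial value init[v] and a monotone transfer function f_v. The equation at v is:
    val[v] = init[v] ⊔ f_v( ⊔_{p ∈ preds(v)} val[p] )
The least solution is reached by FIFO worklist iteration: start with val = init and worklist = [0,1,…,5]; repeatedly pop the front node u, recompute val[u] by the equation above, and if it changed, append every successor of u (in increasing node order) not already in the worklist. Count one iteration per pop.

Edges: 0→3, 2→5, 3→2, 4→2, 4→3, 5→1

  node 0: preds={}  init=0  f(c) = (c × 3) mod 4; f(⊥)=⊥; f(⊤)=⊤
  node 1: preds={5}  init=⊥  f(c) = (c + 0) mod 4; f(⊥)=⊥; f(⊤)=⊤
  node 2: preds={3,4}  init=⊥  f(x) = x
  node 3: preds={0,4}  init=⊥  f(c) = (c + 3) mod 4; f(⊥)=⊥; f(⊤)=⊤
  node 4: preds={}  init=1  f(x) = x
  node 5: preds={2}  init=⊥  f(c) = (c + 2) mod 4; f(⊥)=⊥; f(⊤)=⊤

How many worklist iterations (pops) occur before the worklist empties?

10

Worklist (10 pops):
  #1 pop 0: in=⊥ → 0 (no change)
  #2 pop 1: in=⊥ → ⊥ (no change)
  #3 pop 2: in=1 → 1 (was ⊥); enqueue []
  #4 pop 3: in=⊤ → ⊤ (was ⊥); enqueue [2]
  #5 pop 4: in=⊥ → 1 (no change)
  #6 pop 5: in=1 → 3 (was ⊥); enqueue [1]
  #7 pop 2: in=⊤ → ⊤ (was 1); enqueue [5]
  #8 pop 1: in=3 → 3 (was ⊥); enqueue []
  #9 pop 5: in=⊤ → ⊤ (was 3); enqueue [1]
  #10 pop 1: in=⊤ → ⊤ (was 3); enqueue []

Fixpoint:
  val[0] = 0
  val[1] = ⊤
  val[2] = ⊤
  val[3] = ⊤
  val[4] = 1
  val[5] = ⊤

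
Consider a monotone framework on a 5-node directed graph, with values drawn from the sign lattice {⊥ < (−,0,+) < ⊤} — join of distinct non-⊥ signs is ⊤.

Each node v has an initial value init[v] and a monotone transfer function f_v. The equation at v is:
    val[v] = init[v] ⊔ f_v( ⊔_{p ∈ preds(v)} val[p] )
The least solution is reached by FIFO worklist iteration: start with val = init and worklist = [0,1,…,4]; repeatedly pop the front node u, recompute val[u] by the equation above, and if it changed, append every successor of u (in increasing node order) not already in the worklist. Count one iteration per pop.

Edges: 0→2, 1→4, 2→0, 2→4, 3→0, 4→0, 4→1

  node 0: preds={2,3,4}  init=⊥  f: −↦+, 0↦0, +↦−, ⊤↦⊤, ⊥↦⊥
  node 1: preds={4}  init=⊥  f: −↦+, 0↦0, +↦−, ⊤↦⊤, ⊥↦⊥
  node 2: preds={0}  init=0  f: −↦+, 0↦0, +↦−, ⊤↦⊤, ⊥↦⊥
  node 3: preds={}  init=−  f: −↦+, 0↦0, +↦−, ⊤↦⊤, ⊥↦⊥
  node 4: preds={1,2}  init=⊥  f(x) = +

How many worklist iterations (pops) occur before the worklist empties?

Iteration log — 8 steps:
  step 1. node 0  ⊔preds=⊤  new=⊤  old=⊥  +wl: 
  step 2. node 1  ⊔preds=⊥  new=⊥  stable
  step 3. node 2  ⊔preds=⊤  new=⊤  old=0  +wl: 0
  step 4. node 3  ⊔preds=⊥  new=−  stable
  step 5. node 4  ⊔preds=⊤  new=+  old=⊥  +wl: 1
  step 6. node 0  ⊔preds=⊤  new=⊤  stable
  step 7. node 1  ⊔preds=+  new=−  old=⊥  +wl: 4
  step 8. node 4  ⊔preds=⊤  new=+  stable

Least fixpoint reached:
  node 0: ⊤
  node 1: −
  node 2: ⊤
  node 3: −
  node 4: +

8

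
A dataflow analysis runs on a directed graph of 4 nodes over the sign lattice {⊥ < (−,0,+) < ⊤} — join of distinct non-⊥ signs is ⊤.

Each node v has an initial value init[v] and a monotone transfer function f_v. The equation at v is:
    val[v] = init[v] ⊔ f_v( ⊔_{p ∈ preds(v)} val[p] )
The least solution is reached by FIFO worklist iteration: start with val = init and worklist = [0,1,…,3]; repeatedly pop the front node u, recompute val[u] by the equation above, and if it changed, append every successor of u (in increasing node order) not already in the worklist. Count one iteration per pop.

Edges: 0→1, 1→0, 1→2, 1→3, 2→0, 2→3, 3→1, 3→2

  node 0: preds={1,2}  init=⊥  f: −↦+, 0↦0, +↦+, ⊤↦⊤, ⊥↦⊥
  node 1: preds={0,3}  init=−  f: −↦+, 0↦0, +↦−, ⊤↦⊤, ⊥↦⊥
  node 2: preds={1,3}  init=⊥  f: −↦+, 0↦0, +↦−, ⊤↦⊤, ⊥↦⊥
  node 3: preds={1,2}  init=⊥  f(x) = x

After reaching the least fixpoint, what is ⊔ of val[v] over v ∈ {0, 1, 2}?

Trace (9 dequeues):
  [1] u=0 | in − | out + | prev ⊥ | push {}
  [2] u=1 | in + | out − | ==
  [3] u=2 | in − | out + | prev ⊥ | push {0}
  [4] u=3 | in ⊤ | out ⊤ | prev ⊥ | push {1,2}
  [5] u=0 | in ⊤ | out ⊤ | prev + | push {}
  [6] u=1 | in ⊤ | out ⊤ | prev − | push {0,3}
  [7] u=2 | in ⊤ | out ⊤ | prev + | push {}
  [8] u=0 | in ⊤ | out ⊤ | ==
  [9] u=3 | in ⊤ | out ⊤ | ==

Converged values:
  [0] ⊤
  [1] ⊤
  [2] ⊤
  [3] ⊤

⊤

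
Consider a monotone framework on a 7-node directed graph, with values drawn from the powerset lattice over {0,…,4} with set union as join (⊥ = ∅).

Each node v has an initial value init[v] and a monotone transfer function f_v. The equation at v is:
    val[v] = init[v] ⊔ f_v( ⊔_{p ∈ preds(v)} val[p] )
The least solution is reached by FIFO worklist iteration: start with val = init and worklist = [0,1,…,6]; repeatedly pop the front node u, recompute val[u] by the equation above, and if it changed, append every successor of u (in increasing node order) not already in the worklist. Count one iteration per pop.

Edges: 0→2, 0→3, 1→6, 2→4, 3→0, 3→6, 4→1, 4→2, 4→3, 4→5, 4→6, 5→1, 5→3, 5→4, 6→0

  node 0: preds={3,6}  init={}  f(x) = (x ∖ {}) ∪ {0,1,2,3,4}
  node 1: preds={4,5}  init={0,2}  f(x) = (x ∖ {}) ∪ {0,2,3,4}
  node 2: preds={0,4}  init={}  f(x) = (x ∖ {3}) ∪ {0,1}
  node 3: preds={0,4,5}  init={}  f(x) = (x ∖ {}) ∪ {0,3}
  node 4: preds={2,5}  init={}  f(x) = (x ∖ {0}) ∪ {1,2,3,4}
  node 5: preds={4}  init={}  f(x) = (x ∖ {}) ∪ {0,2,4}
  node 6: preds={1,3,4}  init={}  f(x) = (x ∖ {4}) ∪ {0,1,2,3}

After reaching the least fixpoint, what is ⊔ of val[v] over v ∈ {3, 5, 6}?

Iteration log — 13 steps:
  step 1. node 0  ⊔preds={}  new={0,1,2,3,4}  old={}  +wl: 
  step 2. node 1  ⊔preds={}  new={0,2,3,4}  old={0,2}  +wl: 
  step 3. node 2  ⊔preds={0,1,2,3,4}  new={0,1,2,4}  old={}  +wl: 
  step 4. node 3  ⊔preds={0,1,2,3,4}  new={0,1,2,3,4}  old={}  +wl: 0
  step 5. node 4  ⊔preds={0,1,2,4}  new={1,2,3,4}  old={}  +wl: 1,2,3
  step 6. node 5  ⊔preds={1,2,3,4}  new={0,1,2,3,4}  old={}  +wl: 4
  step 7. node 6  ⊔preds={0,1,2,3,4}  new={0,1,2,3}  old={}  +wl: 
  step 8. node 0  ⊔preds={0,1,2,3,4}  new={0,1,2,3,4}  stable
  step 9. node 1  ⊔preds={0,1,2,3,4}  new={0,1,2,3,4}  old={0,2,3,4}  +wl: 6
  step 10. node 2  ⊔preds={0,1,2,3,4}  new={0,1,2,4}  stable
  step 11. node 3  ⊔preds={0,1,2,3,4}  new={0,1,2,3,4}  stable
  step 12. node 4  ⊔preds={0,1,2,3,4}  new={1,2,3,4}  stable
  step 13. node 6  ⊔preds={0,1,2,3,4}  new={0,1,2,3}  stable

Least fixpoint reached:
  node 0: {0,1,2,3,4}
  node 1: {0,1,2,3,4}
  node 2: {0,1,2,4}
  node 3: {0,1,2,3,4}
  node 4: {1,2,3,4}
  node 5: {0,1,2,3,4}
  node 6: {0,1,2,3}

{0,1,2,3,4}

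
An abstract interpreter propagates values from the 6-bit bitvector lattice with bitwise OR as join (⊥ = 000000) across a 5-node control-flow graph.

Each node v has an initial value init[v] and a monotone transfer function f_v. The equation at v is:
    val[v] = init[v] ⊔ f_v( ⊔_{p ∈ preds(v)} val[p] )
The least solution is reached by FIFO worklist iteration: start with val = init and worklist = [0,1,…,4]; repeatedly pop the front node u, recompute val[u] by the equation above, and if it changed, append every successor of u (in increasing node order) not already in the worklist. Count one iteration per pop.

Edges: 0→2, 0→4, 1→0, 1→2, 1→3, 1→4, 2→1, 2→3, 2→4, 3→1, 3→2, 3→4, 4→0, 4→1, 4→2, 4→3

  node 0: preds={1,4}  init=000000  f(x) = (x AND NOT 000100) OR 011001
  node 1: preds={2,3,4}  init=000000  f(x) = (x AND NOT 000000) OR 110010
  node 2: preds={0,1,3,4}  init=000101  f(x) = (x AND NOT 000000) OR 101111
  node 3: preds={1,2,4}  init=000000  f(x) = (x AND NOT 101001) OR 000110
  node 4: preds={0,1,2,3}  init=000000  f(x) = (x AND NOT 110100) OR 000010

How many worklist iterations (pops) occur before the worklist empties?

Trace (11 dequeues):
  [1] u=0 | in 000000 | out 011001 | prev 000000 | push {}
  [2] u=1 | in 000101 | out 110111 | prev 000000 | push {0}
  [3] u=2 | in 111111 | out 111111 | prev 000101 | push {1}
  [4] u=3 | in 111111 | out 010110 | prev 000000 | push {2}
  [5] u=4 | in 111111 | out 001011 | prev 000000 | push {3}
  [6] u=0 | in 111111 | out 111011 | prev 011001 | push {4}
  [7] u=1 | in 111111 | out 111111 | prev 110111 | push {0}
  [8] u=2 | in 111111 | out 111111 | ==
  [9] u=3 | in 111111 | out 010110 | ==
  [10] u=4 | in 111111 | out 001011 | ==
  [11] u=0 | in 111111 | out 111011 | ==

Converged values:
  [0] 111011
  [1] 111111
  [2] 111111
  [3] 010110
  [4] 001011

11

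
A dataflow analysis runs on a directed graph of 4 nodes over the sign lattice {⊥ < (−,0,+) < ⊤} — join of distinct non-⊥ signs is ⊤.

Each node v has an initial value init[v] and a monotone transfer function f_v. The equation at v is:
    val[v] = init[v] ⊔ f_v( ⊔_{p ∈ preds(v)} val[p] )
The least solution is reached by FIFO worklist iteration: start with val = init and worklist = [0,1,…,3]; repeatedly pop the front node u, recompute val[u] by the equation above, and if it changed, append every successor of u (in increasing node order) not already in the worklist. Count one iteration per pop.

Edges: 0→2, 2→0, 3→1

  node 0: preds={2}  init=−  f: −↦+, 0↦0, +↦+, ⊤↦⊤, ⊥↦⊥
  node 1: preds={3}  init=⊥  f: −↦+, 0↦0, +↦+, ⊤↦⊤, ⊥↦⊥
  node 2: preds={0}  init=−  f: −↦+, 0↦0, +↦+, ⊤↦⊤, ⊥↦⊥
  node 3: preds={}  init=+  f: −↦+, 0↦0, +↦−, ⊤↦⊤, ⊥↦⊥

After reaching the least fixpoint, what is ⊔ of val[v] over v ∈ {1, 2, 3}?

⊤

Trace (5 dequeues):
  [1] u=0 | in − | out ⊤ | prev − | push {}
  [2] u=1 | in + | out + | prev ⊥ | push {}
  [3] u=2 | in ⊤ | out ⊤ | prev − | push {0}
  [4] u=3 | in ⊥ | out + | ==
  [5] u=0 | in ⊤ | out ⊤ | ==

Converged values:
  [0] ⊤
  [1] +
  [2] ⊤
  [3] +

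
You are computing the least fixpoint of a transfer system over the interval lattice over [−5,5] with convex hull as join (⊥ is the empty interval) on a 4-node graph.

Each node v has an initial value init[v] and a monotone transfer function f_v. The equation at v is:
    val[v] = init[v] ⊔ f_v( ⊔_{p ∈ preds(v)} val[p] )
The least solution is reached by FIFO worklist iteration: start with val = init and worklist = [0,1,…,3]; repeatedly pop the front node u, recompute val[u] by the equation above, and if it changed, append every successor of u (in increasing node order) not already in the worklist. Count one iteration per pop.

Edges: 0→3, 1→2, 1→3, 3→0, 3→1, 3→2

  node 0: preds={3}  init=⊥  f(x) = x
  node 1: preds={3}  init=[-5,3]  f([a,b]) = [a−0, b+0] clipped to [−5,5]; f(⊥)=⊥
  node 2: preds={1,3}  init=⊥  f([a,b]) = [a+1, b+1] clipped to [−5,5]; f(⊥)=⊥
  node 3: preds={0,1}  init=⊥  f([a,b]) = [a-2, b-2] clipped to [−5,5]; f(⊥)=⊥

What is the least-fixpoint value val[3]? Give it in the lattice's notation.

Trace (8 dequeues):
  [1] u=0 | in ⊥ | out ⊥ | ==
  [2] u=1 | in ⊥ | out [-5,3] | ==
  [3] u=2 | in [-5,3] | out [-4,4] | prev ⊥ | push {}
  [4] u=3 | in [-5,3] | out [-5,1] | prev ⊥ | push {0,1,2}
  [5] u=0 | in [-5,1] | out [-5,1] | prev ⊥ | push {3}
  [6] u=1 | in [-5,1] | out [-5,3] | ==
  [7] u=2 | in [-5,3] | out [-4,4] | ==
  [8] u=3 | in [-5,3] | out [-5,1] | ==

Converged values:
  [0] [-5,1]
  [1] [-5,3]
  [2] [-4,4]
  [3] [-5,1]

[-5,1]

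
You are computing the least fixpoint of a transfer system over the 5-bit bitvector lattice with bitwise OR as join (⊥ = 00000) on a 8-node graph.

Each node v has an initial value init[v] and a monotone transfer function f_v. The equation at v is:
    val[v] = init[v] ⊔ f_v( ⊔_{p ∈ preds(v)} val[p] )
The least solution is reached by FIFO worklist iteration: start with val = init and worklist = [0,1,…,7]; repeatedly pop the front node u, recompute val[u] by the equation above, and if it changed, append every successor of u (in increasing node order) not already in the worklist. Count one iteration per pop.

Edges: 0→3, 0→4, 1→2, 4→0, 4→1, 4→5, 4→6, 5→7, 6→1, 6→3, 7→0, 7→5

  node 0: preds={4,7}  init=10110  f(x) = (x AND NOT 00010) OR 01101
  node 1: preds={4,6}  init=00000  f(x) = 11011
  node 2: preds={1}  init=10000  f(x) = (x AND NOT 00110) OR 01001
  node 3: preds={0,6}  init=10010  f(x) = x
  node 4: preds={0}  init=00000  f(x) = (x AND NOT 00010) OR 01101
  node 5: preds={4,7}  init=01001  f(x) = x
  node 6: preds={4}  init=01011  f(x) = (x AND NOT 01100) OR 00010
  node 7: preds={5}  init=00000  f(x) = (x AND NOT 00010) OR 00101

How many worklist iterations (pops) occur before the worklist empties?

12

Worklist (12 pops):
  #1 pop 0: in=00000 → 11111 (was 10110); enqueue []
  #2 pop 1: in=01011 → 11011 (was 00000); enqueue []
  #3 pop 2: in=11011 → 11001 (was 10000); enqueue []
  #4 pop 3: in=11111 → 11111 (was 10010); enqueue []
  #5 pop 4: in=11111 → 11101 (was 00000); enqueue [0,1]
  #6 pop 5: in=11101 → 11101 (was 01001); enqueue []
  #7 pop 6: in=11101 → 11011 (was 01011); enqueue [3]
  #8 pop 7: in=11101 → 11101 (was 00000); enqueue [5]
  #9 pop 0: in=11101 → 11111 (no change)
  #10 pop 1: in=11111 → 11011 (no change)
  #11 pop 3: in=11111 → 11111 (no change)
  #12 pop 5: in=11101 → 11101 (no change)

Fixpoint:
  val[0] = 11111
  val[1] = 11011
  val[2] = 11001
  val[3] = 11111
  val[4] = 11101
  val[5] = 11101
  val[6] = 11011
  val[7] = 11101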